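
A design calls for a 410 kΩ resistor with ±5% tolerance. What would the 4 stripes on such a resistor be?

410000 Ω = 41 × 10^4.
4 → yellow
1 → brown
Multiplier 10^4 → yellow.
±5% tolerance → gold.

yellow, brown, yellow, gold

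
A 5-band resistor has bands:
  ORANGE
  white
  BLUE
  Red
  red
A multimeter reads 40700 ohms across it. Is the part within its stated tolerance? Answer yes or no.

no

Orange → 3 (first significant figure)
White → 9 (second significant figure)
Blue → 6 (third significant figure)
Red → ×10^2 multiplier
Red → ±2% tolerance
396 × 100 = 39600 Ω
Allowed range: 38808 Ω to 40392 Ω.
40700 ohms lies outside that range.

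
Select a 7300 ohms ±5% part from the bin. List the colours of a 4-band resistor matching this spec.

violet, orange, red, gold

7300 Ω = 73 × 10^2.
7 → violet
3 → orange
Multiplier 10^2 → red.
±5% tolerance → gold.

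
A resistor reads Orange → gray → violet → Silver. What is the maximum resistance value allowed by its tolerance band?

418000000 Ω

Orange → 3 (first significant figure)
Grey → 8 (second significant figure)
Violet → ×10^7 multiplier
Silver → ±10% tolerance
38 × 10000000 = 380000000 Ω
Maximum = 380000000 × (1 + 10/100) = 418000000 Ω.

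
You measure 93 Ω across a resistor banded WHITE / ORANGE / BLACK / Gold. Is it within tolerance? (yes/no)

yes

White → 9 (first significant figure)
Orange → 3 (second significant figure)
Black → ×1 multiplier
Gold → ±5% tolerance
93 × 1 = 93 Ω
Allowed range: 88.35 Ω to 97.65 Ω.
93 Ω lies inside that range.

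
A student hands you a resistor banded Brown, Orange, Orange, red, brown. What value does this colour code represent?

13300 Ω

Brown → 1 (first significant figure)
Orange → 3 (second significant figure)
Orange → 3 (third significant figure)
Red → ×10^2 multiplier
133 × 100 = 13300 Ω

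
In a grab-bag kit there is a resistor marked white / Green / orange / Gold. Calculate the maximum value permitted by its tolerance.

99750 Ω

White → 9 (first significant figure)
Green → 5 (second significant figure)
Orange → ×10^3 multiplier
Gold → ±5% tolerance
95 × 1000 = 95000 Ω
Maximum = 95000 × (1 + 5/100) = 99750 Ω.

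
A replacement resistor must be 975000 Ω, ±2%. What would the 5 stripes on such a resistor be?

975000 Ω = 975 × 10^3.
9 → white
7 → violet
5 → green
Multiplier 10^3 → orange.
±2% tolerance → red.

white, violet, green, orange, red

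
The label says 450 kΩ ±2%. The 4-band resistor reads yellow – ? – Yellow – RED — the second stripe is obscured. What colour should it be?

green

450000 Ω = 45 × 10^4.
The second band gives digit 5 of the significand, and 5 is green.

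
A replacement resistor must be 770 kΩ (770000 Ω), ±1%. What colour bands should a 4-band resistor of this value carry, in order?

770000 Ω = 77 × 10^4.
7 → violet
7 → violet
Multiplier 10^4 → yellow.
±1% tolerance → brown.

violet, violet, yellow, brown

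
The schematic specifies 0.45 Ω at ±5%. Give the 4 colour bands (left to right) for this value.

yellow, green, silver, gold

0.45 Ω = 45 × 10^-2.
4 → yellow
5 → green
Multiplier 10^-2 → silver.
±5% tolerance → gold.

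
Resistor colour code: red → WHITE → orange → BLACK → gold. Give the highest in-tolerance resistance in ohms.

307.65 Ω

Red → 2 (first significant figure)
White → 9 (second significant figure)
Orange → 3 (third significant figure)
Black → ×1 multiplier
Gold → ±5% tolerance
293 × 1 = 293 Ω
Highest = 293 × (1 + 5/100) = 307.65 Ω.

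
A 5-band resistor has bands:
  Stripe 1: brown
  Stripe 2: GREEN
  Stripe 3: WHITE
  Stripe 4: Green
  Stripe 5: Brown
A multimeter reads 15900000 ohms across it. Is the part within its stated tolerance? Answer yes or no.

yes

Brown → 1 (first significant figure)
Green → 5 (second significant figure)
White → 9 (third significant figure)
Green → ×10^5 multiplier
Brown → ±1% tolerance
159 × 100000 = 15900000 Ω
Allowed range: 15741000 Ω to 16059000 Ω.
15900000 ohms lies inside that range.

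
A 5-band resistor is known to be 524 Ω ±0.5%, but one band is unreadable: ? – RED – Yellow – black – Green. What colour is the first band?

green

524 Ω = 524 × 10^0.
The first band gives digit 5 of the significand, and 5 is green.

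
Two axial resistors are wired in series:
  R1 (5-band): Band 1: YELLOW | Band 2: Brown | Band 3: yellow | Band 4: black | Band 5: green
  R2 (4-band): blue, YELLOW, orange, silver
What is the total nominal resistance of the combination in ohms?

R1: yellow, brown, yellow → 414; black ×1 → 414 Ω.
R2: blue, yellow → 64; orange ×10^3 → 64000 Ω.
Series: 414 + 64000 = 64414 Ω.

64414 Ω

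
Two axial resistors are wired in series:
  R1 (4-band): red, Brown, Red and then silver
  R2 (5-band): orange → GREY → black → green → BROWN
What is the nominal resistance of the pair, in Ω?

38002100 Ω

R1: red, brown → 21; red ×10^2 → 2100 Ω.
R2: orange, grey, black → 380; green ×10^5 → 38000000 Ω.
Series: 2100 + 38000000 = 38002100 Ω.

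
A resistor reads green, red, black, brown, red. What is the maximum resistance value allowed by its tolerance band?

5304 Ω

Green → 5 (first significant figure)
Red → 2 (second significant figure)
Black → 0 (third significant figure)
Brown → ×10 multiplier
Red → ±2% tolerance
520 × 10 = 5200 Ω
Maximum = 5200 × (1 + 2/100) = 5304 Ω.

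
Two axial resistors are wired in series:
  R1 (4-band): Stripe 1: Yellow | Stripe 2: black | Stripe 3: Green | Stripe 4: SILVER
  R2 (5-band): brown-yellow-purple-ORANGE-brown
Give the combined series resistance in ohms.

4147000 Ω

R1: yellow, black → 40; green ×10^5 → 4000000 Ω.
R2: brown, yellow, violet → 147; orange ×10^3 → 147000 Ω.
Series: 4000000 + 147000 = 4147000 Ω.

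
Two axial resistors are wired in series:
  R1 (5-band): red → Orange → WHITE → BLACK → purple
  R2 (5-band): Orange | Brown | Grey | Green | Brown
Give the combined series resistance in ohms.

31800239 Ω

R1: red, orange, white → 239; black ×1 → 239 Ω.
R2: orange, brown, grey → 318; green ×10^5 → 31800000 Ω.
Series: 239 + 31800000 = 31800239 Ω.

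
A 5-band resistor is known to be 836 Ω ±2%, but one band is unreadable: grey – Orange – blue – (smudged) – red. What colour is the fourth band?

black

836 Ω = 836 × 10^0.
The fourth band is the multiplier, 10^0, which is black.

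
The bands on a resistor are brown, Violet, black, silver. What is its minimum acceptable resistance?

15.3 Ω

Brown → 1 (first significant figure)
Violet → 7 (second significant figure)
Black → ×1 multiplier
Silver → ±10% tolerance
17 × 1 = 17 Ω
Minimum = 17 × (1 − 10/100) = 15.3 Ω.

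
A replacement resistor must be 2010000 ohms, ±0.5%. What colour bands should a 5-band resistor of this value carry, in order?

2010000 Ω = 201 × 10^4.
2 → red
0 → black
1 → brown
Multiplier 10^4 → yellow.
±0.5% tolerance → green.

red, black, brown, yellow, green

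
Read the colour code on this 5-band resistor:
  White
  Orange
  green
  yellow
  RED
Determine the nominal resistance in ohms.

White → 9 (first significant figure)
Orange → 3 (second significant figure)
Green → 5 (third significant figure)
Yellow → ×10^4 multiplier
935 × 10000 = 9350000 Ω

9350000 Ω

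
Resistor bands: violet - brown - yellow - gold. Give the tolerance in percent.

±5%

The last band, gold, is the tolerance band.
Gold corresponds to ±5%.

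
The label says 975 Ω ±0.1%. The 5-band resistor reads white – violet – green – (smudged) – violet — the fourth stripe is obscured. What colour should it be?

black

975 Ω = 975 × 10^0.
The fourth band is the multiplier, 10^0, which is black.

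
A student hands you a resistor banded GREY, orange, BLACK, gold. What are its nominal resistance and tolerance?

83 Ω ±5%

Grey → 8 (first significant figure)
Orange → 3 (second significant figure)
Black → ×1 multiplier
Gold → ±5% tolerance
83 × 1 = 83 Ω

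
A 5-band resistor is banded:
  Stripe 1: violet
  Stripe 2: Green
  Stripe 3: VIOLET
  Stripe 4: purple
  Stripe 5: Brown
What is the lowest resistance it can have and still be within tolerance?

7494300000 Ω

Violet → 7 (first significant figure)
Green → 5 (second significant figure)
Violet → 7 (third significant figure)
Violet → ×10^7 multiplier
Brown → ±1% tolerance
757 × 10000000 = 7570000000 Ω
Lowest = 7570000000 × (1 − 1/100) = 7494300000 Ω.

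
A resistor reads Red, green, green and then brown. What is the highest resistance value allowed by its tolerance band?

Red → 2 (first significant figure)
Green → 5 (second significant figure)
Green → ×10^5 multiplier
Brown → ±1% tolerance
25 × 100000 = 2500000 Ω
Highest = 2500000 × (1 + 1/100) = 2525000 Ω.

2525000 Ω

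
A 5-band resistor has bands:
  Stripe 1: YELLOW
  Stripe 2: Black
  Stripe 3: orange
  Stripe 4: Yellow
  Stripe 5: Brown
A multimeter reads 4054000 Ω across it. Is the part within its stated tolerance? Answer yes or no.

Yellow → 4 (first significant figure)
Black → 0 (second significant figure)
Orange → 3 (third significant figure)
Yellow → ×10^4 multiplier
Brown → ±1% tolerance
403 × 10000 = 4030000 Ω
Allowed range: 3989700 Ω to 4070300 Ω.
4054000 Ω lies inside that range.

yes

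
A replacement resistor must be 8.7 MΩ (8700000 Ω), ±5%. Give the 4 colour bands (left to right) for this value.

8700000 Ω = 87 × 10^5.
8 → grey
7 → violet
Multiplier 10^5 → green.
±5% tolerance → gold.

grey, violet, green, gold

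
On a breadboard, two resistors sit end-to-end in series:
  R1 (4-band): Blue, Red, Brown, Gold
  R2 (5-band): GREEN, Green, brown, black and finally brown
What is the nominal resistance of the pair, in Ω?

R1: blue, red → 62; brown ×10 → 620 Ω.
R2: green, green, brown → 551; black ×1 → 551 Ω.
Series: 620 + 551 = 1171 Ω.

1171 Ω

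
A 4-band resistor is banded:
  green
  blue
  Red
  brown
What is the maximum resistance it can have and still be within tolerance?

5656 Ω

Green → 5 (first significant figure)
Blue → 6 (second significant figure)
Red → ×10^2 multiplier
Brown → ±1% tolerance
56 × 100 = 5600 Ω
Maximum = 5600 × (1 + 1/100) = 5656 Ω.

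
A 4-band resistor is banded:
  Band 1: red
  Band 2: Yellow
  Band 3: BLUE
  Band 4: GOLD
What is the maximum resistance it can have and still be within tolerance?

Red → 2 (first significant figure)
Yellow → 4 (second significant figure)
Blue → ×10^6 multiplier
Gold → ±5% tolerance
24 × 1000000 = 24000000 Ω
Maximum = 24000000 × (1 + 5/100) = 25200000 Ω.

25200000 Ω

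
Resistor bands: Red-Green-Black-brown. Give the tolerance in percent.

The last band, brown, is the tolerance band.
Brown corresponds to ±1%.

±1%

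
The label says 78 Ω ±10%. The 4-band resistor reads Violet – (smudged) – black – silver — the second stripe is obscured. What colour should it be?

grey

78 Ω = 78 × 10^0.
The second band gives digit 8 of the significand, and 8 is grey.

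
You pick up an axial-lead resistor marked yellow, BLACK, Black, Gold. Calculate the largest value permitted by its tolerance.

Yellow → 4 (first significant figure)
Black → 0 (second significant figure)
Black → ×1 multiplier
Gold → ±5% tolerance
40 × 1 = 40 Ω
Largest = 40 × (1 + 5/100) = 42 Ω.

42 Ω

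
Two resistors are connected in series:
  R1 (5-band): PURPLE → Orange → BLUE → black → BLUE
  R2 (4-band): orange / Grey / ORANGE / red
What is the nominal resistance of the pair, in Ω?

R1: violet, orange, blue → 736; black ×1 → 736 Ω.
R2: orange, grey → 38; orange ×10^3 → 38000 Ω.
Series: 736 + 38000 = 38736 Ω.

38736 Ω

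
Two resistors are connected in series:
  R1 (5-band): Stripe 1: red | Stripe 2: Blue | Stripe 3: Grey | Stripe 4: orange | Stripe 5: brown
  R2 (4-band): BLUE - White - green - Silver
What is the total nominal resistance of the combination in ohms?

R1: red, blue, grey → 268; orange ×10^3 → 268000 Ω.
R2: blue, white → 69; green ×10^5 → 6900000 Ω.
Series: 268000 + 6900000 = 7168000 Ω.

7168000 Ω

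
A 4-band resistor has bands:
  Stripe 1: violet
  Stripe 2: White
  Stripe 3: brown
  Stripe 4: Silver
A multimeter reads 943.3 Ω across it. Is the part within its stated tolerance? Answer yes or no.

Violet → 7 (first significant figure)
White → 9 (second significant figure)
Brown → ×10 multiplier
Silver → ±10% tolerance
79 × 10 = 790 Ω
Allowed range: 711 Ω to 869 Ω.
943.3 Ω lies outside that range.

no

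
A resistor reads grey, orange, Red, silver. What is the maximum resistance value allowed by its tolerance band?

9130 Ω

Grey → 8 (first significant figure)
Orange → 3 (second significant figure)
Red → ×10^2 multiplier
Silver → ±10% tolerance
83 × 100 = 8300 Ω
Maximum = 8300 × (1 + 10/100) = 9130 Ω.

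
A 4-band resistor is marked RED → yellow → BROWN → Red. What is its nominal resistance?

Red → 2 (first significant figure)
Yellow → 4 (second significant figure)
Brown → ×10 multiplier
24 × 10 = 240 Ω

240 Ω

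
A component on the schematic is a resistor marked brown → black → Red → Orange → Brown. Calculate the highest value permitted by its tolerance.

Brown → 1 (first significant figure)
Black → 0 (second significant figure)
Red → 2 (third significant figure)
Orange → ×10^3 multiplier
Brown → ±1% tolerance
102 × 1000 = 102000 Ω
Highest = 102000 × (1 + 1/100) = 103020 Ω.

103020 Ω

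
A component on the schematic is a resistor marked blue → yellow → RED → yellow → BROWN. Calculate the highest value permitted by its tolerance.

6484200 Ω

Blue → 6 (first significant figure)
Yellow → 4 (second significant figure)
Red → 2 (third significant figure)
Yellow → ×10^4 multiplier
Brown → ±1% tolerance
642 × 10000 = 6420000 Ω
Highest = 6420000 × (1 + 1/100) = 6484200 Ω.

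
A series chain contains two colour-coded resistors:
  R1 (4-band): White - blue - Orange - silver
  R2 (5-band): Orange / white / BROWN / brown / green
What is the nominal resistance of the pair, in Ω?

R1: white, blue → 96; orange ×10^3 → 96000 Ω.
R2: orange, white, brown → 391; brown ×10 → 3910 Ω.
Series: 96000 + 3910 = 99910 Ω.

99910 Ω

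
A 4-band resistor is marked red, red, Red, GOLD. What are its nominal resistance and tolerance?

2200 Ω ±5%

Red → 2 (first significant figure)
Red → 2 (second significant figure)
Red → ×10^2 multiplier
Gold → ±5% tolerance
22 × 100 = 2200 Ω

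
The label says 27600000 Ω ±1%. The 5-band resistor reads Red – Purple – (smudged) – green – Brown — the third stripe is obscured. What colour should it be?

blue

27600000 Ω = 276 × 10^5.
The third band gives digit 6 of the significand, and 6 is blue.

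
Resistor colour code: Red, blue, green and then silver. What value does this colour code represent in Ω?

Red → 2 (first significant figure)
Blue → 6 (second significant figure)
Green → ×10^5 multiplier
26 × 100000 = 2600000 Ω

2600000 Ω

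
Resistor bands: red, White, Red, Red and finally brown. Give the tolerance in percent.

The last band, brown, is the tolerance band.
Brown corresponds to ±1%.

±1%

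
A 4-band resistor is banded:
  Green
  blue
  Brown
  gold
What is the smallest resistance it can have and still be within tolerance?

532 Ω

Green → 5 (first significant figure)
Blue → 6 (second significant figure)
Brown → ×10 multiplier
Gold → ±5% tolerance
56 × 10 = 560 Ω
Smallest = 560 × (1 − 5/100) = 532 Ω.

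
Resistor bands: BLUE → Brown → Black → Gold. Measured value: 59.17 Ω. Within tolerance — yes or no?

Blue → 6 (first significant figure)
Brown → 1 (second significant figure)
Black → ×1 multiplier
Gold → ±5% tolerance
61 × 1 = 61 Ω
Allowed range: 57.95 Ω to 64.05 Ω.
59.17 Ω lies inside that range.

yes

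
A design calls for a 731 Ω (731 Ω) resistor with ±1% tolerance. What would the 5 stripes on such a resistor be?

731 Ω = 731 × 10^0.
7 → violet
3 → orange
1 → brown
Multiplier 10^0 → black.
±1% tolerance → brown.

violet, orange, brown, black, brown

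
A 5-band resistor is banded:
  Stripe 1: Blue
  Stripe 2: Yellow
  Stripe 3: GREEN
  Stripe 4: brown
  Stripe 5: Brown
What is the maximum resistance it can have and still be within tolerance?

Blue → 6 (first significant figure)
Yellow → 4 (second significant figure)
Green → 5 (third significant figure)
Brown → ×10 multiplier
Brown → ±1% tolerance
645 × 10 = 6450 Ω
Maximum = 6450 × (1 + 1/100) = 6514.5 Ω.

6514.5 Ω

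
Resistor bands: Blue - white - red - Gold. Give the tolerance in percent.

The last band, gold, is the tolerance band.
Gold corresponds to ±5%.

±5%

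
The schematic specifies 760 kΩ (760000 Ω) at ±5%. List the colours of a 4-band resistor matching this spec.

760000 Ω = 76 × 10^4.
7 → violet
6 → blue
Multiplier 10^4 → yellow.
±5% tolerance → gold.

violet, blue, yellow, gold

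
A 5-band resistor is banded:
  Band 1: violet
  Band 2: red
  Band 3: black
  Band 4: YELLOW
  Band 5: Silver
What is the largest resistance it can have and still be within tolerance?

Violet → 7 (first significant figure)
Red → 2 (second significant figure)
Black → 0 (third significant figure)
Yellow → ×10^4 multiplier
Silver → ±10% tolerance
720 × 10000 = 7200000 Ω
Largest = 7200000 × (1 + 10/100) = 7920000 Ω.

7920000 Ω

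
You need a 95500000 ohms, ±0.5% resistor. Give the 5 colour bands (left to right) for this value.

white, green, green, green, green

95500000 Ω = 955 × 10^5.
9 → white
5 → green
5 → green
Multiplier 10^5 → green.
±0.5% tolerance → green.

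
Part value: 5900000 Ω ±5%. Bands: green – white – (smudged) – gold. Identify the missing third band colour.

green

5900000 Ω = 59 × 10^5.
The third band is the multiplier, 10^5, which is green.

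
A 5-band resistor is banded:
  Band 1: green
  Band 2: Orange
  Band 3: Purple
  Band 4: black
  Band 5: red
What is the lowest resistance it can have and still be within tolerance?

526.26 Ω

Green → 5 (first significant figure)
Orange → 3 (second significant figure)
Violet → 7 (third significant figure)
Black → ×1 multiplier
Red → ±2% tolerance
537 × 1 = 537 Ω
Lowest = 537 × (1 − 2/100) = 526.26 Ω.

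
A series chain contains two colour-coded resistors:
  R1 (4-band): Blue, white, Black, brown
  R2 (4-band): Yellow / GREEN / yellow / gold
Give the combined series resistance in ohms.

R1: blue, white → 69; black ×1 → 69 Ω.
R2: yellow, green → 45; yellow ×10^4 → 450000 Ω.
Series: 69 + 450000 = 450069 Ω.

450069 Ω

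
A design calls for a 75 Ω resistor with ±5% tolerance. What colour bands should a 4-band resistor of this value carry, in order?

violet, green, black, gold

75 Ω = 75 × 10^0.
7 → violet
5 → green
Multiplier 10^0 → black.
±5% tolerance → gold.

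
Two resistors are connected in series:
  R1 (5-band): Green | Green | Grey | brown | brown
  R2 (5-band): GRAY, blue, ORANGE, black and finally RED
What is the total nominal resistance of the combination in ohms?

6443 Ω

R1: green, green, grey → 558; brown ×10 → 5580 Ω.
R2: grey, blue, orange → 863; black ×1 → 863 Ω.
Series: 5580 + 863 = 6443 Ω.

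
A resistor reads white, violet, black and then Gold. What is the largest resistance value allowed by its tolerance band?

101.85 Ω

White → 9 (first significant figure)
Violet → 7 (second significant figure)
Black → ×1 multiplier
Gold → ±5% tolerance
97 × 1 = 97 Ω
Largest = 97 × (1 + 5/100) = 101.85 Ω.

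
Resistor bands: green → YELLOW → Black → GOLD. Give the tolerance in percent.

The last band, gold, is the tolerance band.
Gold corresponds to ±5%.

±5%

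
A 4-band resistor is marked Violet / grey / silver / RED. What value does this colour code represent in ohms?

Violet → 7 (first significant figure)
Grey → 8 (second significant figure)
Silver → ×0.01 multiplier
78 × 0.01 = 0.78 Ω

0.78 Ω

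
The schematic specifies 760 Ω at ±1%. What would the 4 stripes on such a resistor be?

violet, blue, brown, brown

760 Ω = 76 × 10^1.
7 → violet
6 → blue
Multiplier 10^1 → brown.
±1% tolerance → brown.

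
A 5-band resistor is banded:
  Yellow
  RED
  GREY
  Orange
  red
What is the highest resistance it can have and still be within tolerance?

Yellow → 4 (first significant figure)
Red → 2 (second significant figure)
Grey → 8 (third significant figure)
Orange → ×10^3 multiplier
Red → ±2% tolerance
428 × 1000 = 428000 Ω
Highest = 428000 × (1 + 2/100) = 436560 Ω.

436560 Ω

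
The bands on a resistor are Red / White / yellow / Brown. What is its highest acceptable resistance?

Red → 2 (first significant figure)
White → 9 (second significant figure)
Yellow → ×10^4 multiplier
Brown → ±1% tolerance
29 × 10000 = 290000 Ω
Highest = 290000 × (1 + 1/100) = 292900 Ω.

292900 Ω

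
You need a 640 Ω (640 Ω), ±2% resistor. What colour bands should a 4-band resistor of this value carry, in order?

640 Ω = 64 × 10^1.
6 → blue
4 → yellow
Multiplier 10^1 → brown.
±2% tolerance → red.

blue, yellow, brown, red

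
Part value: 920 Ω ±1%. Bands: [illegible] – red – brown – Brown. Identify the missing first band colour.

white

920 Ω = 92 × 10^1.
The first band gives digit 9 of the significand, and 9 is white.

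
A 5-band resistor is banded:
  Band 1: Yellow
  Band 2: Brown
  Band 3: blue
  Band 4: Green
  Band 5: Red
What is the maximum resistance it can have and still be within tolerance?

42432000 Ω

Yellow → 4 (first significant figure)
Brown → 1 (second significant figure)
Blue → 6 (third significant figure)
Green → ×10^5 multiplier
Red → ±2% tolerance
416 × 100000 = 41600000 Ω
Maximum = 41600000 × (1 + 2/100) = 42432000 Ω.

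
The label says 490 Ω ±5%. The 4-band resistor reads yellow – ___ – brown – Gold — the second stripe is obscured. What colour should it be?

white

490 Ω = 49 × 10^1.
The second band gives digit 9 of the significand, and 9 is white.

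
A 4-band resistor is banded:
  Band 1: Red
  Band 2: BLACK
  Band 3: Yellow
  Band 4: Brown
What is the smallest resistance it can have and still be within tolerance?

Red → 2 (first significant figure)
Black → 0 (second significant figure)
Yellow → ×10^4 multiplier
Brown → ±1% tolerance
20 × 10000 = 200000 Ω
Smallest = 200000 × (1 − 1/100) = 198000 Ω.

198000 Ω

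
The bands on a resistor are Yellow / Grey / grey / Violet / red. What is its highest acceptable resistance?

Yellow → 4 (first significant figure)
Grey → 8 (second significant figure)
Grey → 8 (third significant figure)
Violet → ×10^7 multiplier
Red → ±2% tolerance
488 × 10000000 = 4880000000 Ω
Highest = 4880000000 × (1 + 2/100) = 4977600000 Ω.

4977600000 Ω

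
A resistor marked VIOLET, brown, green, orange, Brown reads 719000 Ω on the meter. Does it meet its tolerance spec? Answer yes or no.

Violet → 7 (first significant figure)
Brown → 1 (second significant figure)
Green → 5 (third significant figure)
Orange → ×10^3 multiplier
Brown → ±1% tolerance
715 × 1000 = 715000 Ω
Allowed range: 707850 Ω to 722150 Ω.
719000 Ω lies inside that range.

yes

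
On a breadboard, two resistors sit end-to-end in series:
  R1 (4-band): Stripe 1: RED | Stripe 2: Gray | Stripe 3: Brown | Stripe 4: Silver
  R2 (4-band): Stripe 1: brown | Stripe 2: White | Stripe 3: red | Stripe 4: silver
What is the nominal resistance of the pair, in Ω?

R1: red, grey → 28; brown ×10 → 280 Ω.
R2: brown, white → 19; red ×10^2 → 1900 Ω.
Series: 280 + 1900 = 2180 Ω.

2180 Ω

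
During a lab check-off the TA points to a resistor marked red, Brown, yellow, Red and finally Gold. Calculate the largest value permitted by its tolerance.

Red → 2 (first significant figure)
Brown → 1 (second significant figure)
Yellow → 4 (third significant figure)
Red → ×10^2 multiplier
Gold → ±5% tolerance
214 × 100 = 21400 Ω
Largest = 21400 × (1 + 5/100) = 22470 Ω.

22470 Ω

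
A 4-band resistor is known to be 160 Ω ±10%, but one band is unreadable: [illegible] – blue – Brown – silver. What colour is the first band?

brown

160 Ω = 16 × 10^1.
The first band gives digit 1 of the significand, and 1 is brown.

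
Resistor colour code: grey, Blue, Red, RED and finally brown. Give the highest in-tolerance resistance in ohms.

87062 Ω

Grey → 8 (first significant figure)
Blue → 6 (second significant figure)
Red → 2 (third significant figure)
Red → ×10^2 multiplier
Brown → ±1% tolerance
862 × 100 = 86200 Ω
Highest = 86200 × (1 + 1/100) = 87062 Ω.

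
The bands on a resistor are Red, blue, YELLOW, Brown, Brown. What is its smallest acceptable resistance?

Red → 2 (first significant figure)
Blue → 6 (second significant figure)
Yellow → 4 (third significant figure)
Brown → ×10 multiplier
Brown → ±1% tolerance
264 × 10 = 2640 Ω
Smallest = 2640 × (1 − 1/100) = 2613.6 Ω.

2613.6 Ω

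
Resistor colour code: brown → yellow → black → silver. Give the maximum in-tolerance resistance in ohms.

Brown → 1 (first significant figure)
Yellow → 4 (second significant figure)
Black → ×1 multiplier
Silver → ±10% tolerance
14 × 1 = 14 Ω
Maximum = 14 × (1 + 10/100) = 15.4 Ω.

15.4 Ω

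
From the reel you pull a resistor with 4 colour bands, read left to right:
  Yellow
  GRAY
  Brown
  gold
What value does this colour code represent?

Yellow → 4 (first significant figure)
Grey → 8 (second significant figure)
Brown → ×10 multiplier
48 × 10 = 480 Ω

480 Ω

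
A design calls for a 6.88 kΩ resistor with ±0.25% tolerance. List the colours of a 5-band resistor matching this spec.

6880 Ω = 688 × 10^1.
6 → blue
8 → grey
8 → grey
Multiplier 10^1 → brown.
±0.25% tolerance → blue.

blue, grey, grey, brown, blue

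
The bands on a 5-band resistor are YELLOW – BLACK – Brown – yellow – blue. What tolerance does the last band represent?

±0.25%

The last band, blue, is the tolerance band.
Blue corresponds to ±0.25%.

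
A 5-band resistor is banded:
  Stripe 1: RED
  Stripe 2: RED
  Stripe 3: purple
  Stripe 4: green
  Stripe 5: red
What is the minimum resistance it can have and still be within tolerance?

22246000 Ω

Red → 2 (first significant figure)
Red → 2 (second significant figure)
Violet → 7 (third significant figure)
Green → ×10^5 multiplier
Red → ±2% tolerance
227 × 100000 = 22700000 Ω
Minimum = 22700000 × (1 − 2/100) = 22246000 Ω.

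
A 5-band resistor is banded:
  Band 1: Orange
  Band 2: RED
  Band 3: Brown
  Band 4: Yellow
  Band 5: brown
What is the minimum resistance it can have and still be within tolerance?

Orange → 3 (first significant figure)
Red → 2 (second significant figure)
Brown → 1 (third significant figure)
Yellow → ×10^4 multiplier
Brown → ±1% tolerance
321 × 10000 = 3210000 Ω
Minimum = 3210000 × (1 − 1/100) = 3177900 Ω.

3177900 Ω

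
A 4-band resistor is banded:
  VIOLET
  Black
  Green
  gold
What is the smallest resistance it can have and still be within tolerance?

6650000 Ω

Violet → 7 (first significant figure)
Black → 0 (second significant figure)
Green → ×10^5 multiplier
Gold → ±5% tolerance
70 × 100000 = 7000000 Ω
Smallest = 7000000 × (1 − 5/100) = 6650000 Ω.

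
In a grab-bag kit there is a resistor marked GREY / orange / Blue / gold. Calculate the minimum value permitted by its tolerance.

78850000 Ω

Grey → 8 (first significant figure)
Orange → 3 (second significant figure)
Blue → ×10^6 multiplier
Gold → ±5% tolerance
83 × 1000000 = 83000000 Ω
Minimum = 83000000 × (1 − 5/100) = 78850000 Ω.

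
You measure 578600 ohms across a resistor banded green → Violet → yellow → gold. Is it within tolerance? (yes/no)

Green → 5 (first significant figure)
Violet → 7 (second significant figure)
Yellow → ×10^4 multiplier
Gold → ±5% tolerance
57 × 10000 = 570000 Ω
Allowed range: 541500 Ω to 598500 Ω.
578600 ohms lies inside that range.

yes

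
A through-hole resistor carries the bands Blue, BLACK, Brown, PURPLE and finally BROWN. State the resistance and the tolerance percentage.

6010000000 Ω ±1%

Blue → 6 (first significant figure)
Black → 0 (second significant figure)
Brown → 1 (third significant figure)
Violet → ×10^7 multiplier
Brown → ±1% tolerance
601 × 10000000 = 6010000000 Ω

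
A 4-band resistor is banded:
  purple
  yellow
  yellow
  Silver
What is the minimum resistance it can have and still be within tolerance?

Violet → 7 (first significant figure)
Yellow → 4 (second significant figure)
Yellow → ×10^4 multiplier
Silver → ±10% tolerance
74 × 10000 = 740000 Ω
Minimum = 740000 × (1 − 10/100) = 666000 Ω.

666000 Ω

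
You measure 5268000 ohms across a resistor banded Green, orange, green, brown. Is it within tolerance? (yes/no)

Green → 5 (first significant figure)
Orange → 3 (second significant figure)
Green → ×10^5 multiplier
Brown → ±1% tolerance
53 × 100000 = 5300000 Ω
Allowed range: 5247000 Ω to 5353000 Ω.
5268000 ohms lies inside that range.

yes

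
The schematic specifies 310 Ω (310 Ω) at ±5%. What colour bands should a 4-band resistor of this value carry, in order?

310 Ω = 31 × 10^1.
3 → orange
1 → brown
Multiplier 10^1 → brown.
±5% tolerance → gold.

orange, brown, brown, gold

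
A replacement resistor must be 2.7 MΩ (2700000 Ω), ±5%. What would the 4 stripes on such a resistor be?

2700000 Ω = 27 × 10^5.
2 → red
7 → violet
Multiplier 10^5 → green.
±5% tolerance → gold.

red, violet, green, gold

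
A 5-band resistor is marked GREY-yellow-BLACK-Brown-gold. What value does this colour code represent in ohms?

Grey → 8 (first significant figure)
Yellow → 4 (second significant figure)
Black → 0 (third significant figure)
Brown → ×10 multiplier
840 × 10 = 8400 Ω

8400 Ω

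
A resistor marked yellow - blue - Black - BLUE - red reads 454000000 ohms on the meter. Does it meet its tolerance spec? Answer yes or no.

Yellow → 4 (first significant figure)
Blue → 6 (second significant figure)
Black → 0 (third significant figure)
Blue → ×10^6 multiplier
Red → ±2% tolerance
460 × 1000000 = 460000000 Ω
Allowed range: 450800000 Ω to 469200000 Ω.
454000000 ohms lies inside that range.

yes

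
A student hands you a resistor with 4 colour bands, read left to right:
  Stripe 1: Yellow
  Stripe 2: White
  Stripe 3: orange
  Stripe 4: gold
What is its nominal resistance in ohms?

Yellow → 4 (first significant figure)
White → 9 (second significant figure)
Orange → ×10^3 multiplier
49 × 1000 = 49000 Ω

49000 Ω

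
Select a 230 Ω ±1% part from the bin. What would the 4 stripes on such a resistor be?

230 Ω = 23 × 10^1.
2 → red
3 → orange
Multiplier 10^1 → brown.
±1% tolerance → brown.

red, orange, brown, brown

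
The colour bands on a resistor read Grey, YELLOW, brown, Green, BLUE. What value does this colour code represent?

84100000 Ω

Grey → 8 (first significant figure)
Yellow → 4 (second significant figure)
Brown → 1 (third significant figure)
Green → ×10^5 multiplier
841 × 100000 = 84100000 Ω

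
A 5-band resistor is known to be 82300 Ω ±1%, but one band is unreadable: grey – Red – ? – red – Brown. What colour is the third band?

82300 Ω = 823 × 10^2.
The third band gives digit 3 of the significand, and 3 is orange.

orange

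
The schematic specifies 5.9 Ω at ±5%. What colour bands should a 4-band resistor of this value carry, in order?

green, white, gold, gold

5.9 Ω = 59 × 10^-1.
5 → green
9 → white
Multiplier 10^-1 → gold.
±5% tolerance → gold.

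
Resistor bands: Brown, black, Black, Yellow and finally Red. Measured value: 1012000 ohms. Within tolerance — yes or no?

Brown → 1 (first significant figure)
Black → 0 (second significant figure)
Black → 0 (third significant figure)
Yellow → ×10^4 multiplier
Red → ±2% tolerance
100 × 10000 = 1000000 Ω
Allowed range: 980000 Ω to 1020000 Ω.
1012000 ohms lies inside that range.

yes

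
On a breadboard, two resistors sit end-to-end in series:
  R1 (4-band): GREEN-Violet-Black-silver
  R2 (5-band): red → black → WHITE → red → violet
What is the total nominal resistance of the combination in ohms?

20957 Ω

R1: green, violet → 57; black ×1 → 57 Ω.
R2: red, black, white → 209; red ×10^2 → 20900 Ω.
Series: 57 + 20900 = 20957 Ω.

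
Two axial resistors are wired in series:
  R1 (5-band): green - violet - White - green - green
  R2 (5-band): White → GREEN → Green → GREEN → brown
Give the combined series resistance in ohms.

R1: green, violet, white → 579; green ×10^5 → 57900000 Ω.
R2: white, green, green → 955; green ×10^5 → 95500000 Ω.
Series: 57900000 + 95500000 = 153400000 Ω.

153400000 Ω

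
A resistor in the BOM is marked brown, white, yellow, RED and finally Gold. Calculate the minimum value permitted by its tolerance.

Brown → 1 (first significant figure)
White → 9 (second significant figure)
Yellow → 4 (third significant figure)
Red → ×10^2 multiplier
Gold → ±5% tolerance
194 × 100 = 19400 Ω
Minimum = 19400 × (1 − 5/100) = 18430 Ω.

18430 Ω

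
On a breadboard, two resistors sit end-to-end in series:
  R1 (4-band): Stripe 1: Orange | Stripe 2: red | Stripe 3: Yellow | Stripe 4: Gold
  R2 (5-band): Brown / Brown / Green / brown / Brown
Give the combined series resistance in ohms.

R1: orange, red → 32; yellow ×10^4 → 320000 Ω.
R2: brown, brown, green → 115; brown ×10 → 1150 Ω.
Series: 320000 + 1150 = 321150 Ω.

321150 Ω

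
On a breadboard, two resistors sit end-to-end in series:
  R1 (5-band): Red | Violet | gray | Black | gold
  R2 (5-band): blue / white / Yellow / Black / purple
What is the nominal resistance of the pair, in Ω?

972 Ω

R1: red, violet, grey → 278; black ×1 → 278 Ω.
R2: blue, white, yellow → 694; black ×1 → 694 Ω.
Series: 278 + 694 = 972 Ω.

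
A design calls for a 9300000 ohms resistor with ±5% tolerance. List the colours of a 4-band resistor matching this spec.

9300000 Ω = 93 × 10^5.
9 → white
3 → orange
Multiplier 10^5 → green.
±5% tolerance → gold.

white, orange, green, gold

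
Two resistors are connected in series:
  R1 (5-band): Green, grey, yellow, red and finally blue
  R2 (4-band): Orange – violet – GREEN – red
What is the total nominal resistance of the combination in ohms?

R1: green, grey, yellow → 584; red ×10^2 → 58400 Ω.
R2: orange, violet → 37; green ×10^5 → 3700000 Ω.
Series: 58400 + 3700000 = 3758400 Ω.

3758400 Ω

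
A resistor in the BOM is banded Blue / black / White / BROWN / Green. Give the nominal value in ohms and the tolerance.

6090 Ω ±0.5%

Blue → 6 (first significant figure)
Black → 0 (second significant figure)
White → 9 (third significant figure)
Brown → ×10 multiplier
Green → ±0.5% tolerance
609 × 10 = 6090 Ω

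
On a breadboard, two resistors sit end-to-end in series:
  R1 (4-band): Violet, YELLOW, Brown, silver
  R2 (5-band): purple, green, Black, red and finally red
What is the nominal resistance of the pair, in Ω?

R1: violet, yellow → 74; brown ×10 → 740 Ω.
R2: violet, green, black → 750; red ×10^2 → 75000 Ω.
Series: 740 + 75000 = 75740 Ω.

75740 Ω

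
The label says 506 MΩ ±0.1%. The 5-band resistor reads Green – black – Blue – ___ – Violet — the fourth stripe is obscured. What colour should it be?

blue

506000000 Ω = 506 × 10^6.
The fourth band is the multiplier, 10^6, which is blue.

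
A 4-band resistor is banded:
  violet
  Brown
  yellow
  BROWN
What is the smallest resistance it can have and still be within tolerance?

702900 Ω

Violet → 7 (first significant figure)
Brown → 1 (second significant figure)
Yellow → ×10^4 multiplier
Brown → ±1% tolerance
71 × 10000 = 710000 Ω
Smallest = 710000 × (1 − 1/100) = 702900 Ω.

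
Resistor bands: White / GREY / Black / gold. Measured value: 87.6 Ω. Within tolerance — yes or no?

no

White → 9 (first significant figure)
Grey → 8 (second significant figure)
Black → ×1 multiplier
Gold → ±5% tolerance
98 × 1 = 98 Ω
Allowed range: 93.1 Ω to 102.9 Ω.
87.6 Ω lies outside that range.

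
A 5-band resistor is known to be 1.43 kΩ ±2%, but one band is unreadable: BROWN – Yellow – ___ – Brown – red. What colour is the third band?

1430 Ω = 143 × 10^1.
The third band gives digit 3 of the significand, and 3 is orange.

orange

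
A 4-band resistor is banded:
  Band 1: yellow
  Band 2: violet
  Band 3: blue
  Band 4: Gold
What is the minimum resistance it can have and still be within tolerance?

Yellow → 4 (first significant figure)
Violet → 7 (second significant figure)
Blue → ×10^6 multiplier
Gold → ±5% tolerance
47 × 1000000 = 47000000 Ω
Minimum = 47000000 × (1 − 5/100) = 44650000 Ω.

44650000 Ω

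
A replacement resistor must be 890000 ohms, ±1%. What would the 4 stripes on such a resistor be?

grey, white, yellow, brown

890000 Ω = 89 × 10^4.
8 → grey
9 → white
Multiplier 10^4 → yellow.
±1% tolerance → brown.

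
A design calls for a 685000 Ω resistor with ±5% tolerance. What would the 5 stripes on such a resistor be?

blue, grey, green, orange, gold

685000 Ω = 685 × 10^3.
6 → blue
8 → grey
5 → green
Multiplier 10^3 → orange.
±5% tolerance → gold.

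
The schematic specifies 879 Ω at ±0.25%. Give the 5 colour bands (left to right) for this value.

grey, violet, white, black, blue

879 Ω = 879 × 10^0.
8 → grey
7 → violet
9 → white
Multiplier 10^0 → black.
±0.25% tolerance → blue.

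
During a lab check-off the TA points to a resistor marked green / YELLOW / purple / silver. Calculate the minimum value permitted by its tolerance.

486000000 Ω

Green → 5 (first significant figure)
Yellow → 4 (second significant figure)
Violet → ×10^7 multiplier
Silver → ±10% tolerance
54 × 10000000 = 540000000 Ω
Minimum = 540000000 × (1 − 10/100) = 486000000 Ω.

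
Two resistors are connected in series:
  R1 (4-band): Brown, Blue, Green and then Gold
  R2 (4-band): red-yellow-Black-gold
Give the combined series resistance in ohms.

R1: brown, blue → 16; green ×10^5 → 1600000 Ω.
R2: red, yellow → 24; black ×1 → 24 Ω.
Series: 1600000 + 24 = 1600024 Ω.

1600024 Ω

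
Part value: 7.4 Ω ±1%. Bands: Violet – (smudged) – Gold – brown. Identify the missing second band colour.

yellow

7.4 Ω = 74 × 10^-1.
The second band gives digit 4 of the significand, and 4 is yellow.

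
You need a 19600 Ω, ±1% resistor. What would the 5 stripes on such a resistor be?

brown, white, blue, red, brown

19600 Ω = 196 × 10^2.
1 → brown
9 → white
6 → blue
Multiplier 10^2 → red.
±1% tolerance → brown.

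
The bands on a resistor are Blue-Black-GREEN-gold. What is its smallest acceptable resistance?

5700000 Ω

Blue → 6 (first significant figure)
Black → 0 (second significant figure)
Green → ×10^5 multiplier
Gold → ±5% tolerance
60 × 100000 = 6000000 Ω
Smallest = 6000000 × (1 − 5/100) = 5700000 Ω.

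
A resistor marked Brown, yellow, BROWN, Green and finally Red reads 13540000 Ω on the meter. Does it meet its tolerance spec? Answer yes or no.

Brown → 1 (first significant figure)
Yellow → 4 (second significant figure)
Brown → 1 (third significant figure)
Green → ×10^5 multiplier
Red → ±2% tolerance
141 × 100000 = 14100000 Ω
Allowed range: 13818000 Ω to 14382000 Ω.
13540000 Ω lies outside that range.

no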